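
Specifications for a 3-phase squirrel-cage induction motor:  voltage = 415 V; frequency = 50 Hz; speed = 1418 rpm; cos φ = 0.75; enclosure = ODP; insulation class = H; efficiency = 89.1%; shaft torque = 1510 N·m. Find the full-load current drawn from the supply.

ω = 2π×1418/60 = 148.5 rad/s; P_out = τω = 1510 × 148.5 = 224235 W
P_in = P_out / η = 224235 / 0.891 = 251667 W
I_L = P_in / (√3·V_L·cosφ) = 251667 / (1.732 × 415 × 0.75) = 467 A

467 A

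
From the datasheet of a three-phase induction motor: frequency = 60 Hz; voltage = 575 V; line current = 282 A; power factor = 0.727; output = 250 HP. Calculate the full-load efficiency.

P_out = 250 × 746 = 186500 W
P_in = √3·V_L·I_L·cosφ = 1.732 × 575 × 282 × 0.727 = 204173 W
η = P_out / P_in = 186500 / 204173 = 0.913 = 91.3%

91.3 %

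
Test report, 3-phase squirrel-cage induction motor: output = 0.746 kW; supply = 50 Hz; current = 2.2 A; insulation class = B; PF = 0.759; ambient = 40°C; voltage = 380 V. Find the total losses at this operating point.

353 W

P_in = √3·V·I·cosφ = 1.732×380×2.2×0.759 = 1099 W
P_out = 746 W
Losses = P_in − P_out = 1099 − 746 = 353 W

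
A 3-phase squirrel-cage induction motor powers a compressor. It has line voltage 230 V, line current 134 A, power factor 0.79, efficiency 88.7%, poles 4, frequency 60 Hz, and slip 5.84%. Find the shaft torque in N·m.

P_in = √3·V·I·cosφ = 1.732 × 230 × 134 × 0.79 = 42170 W
P_out = η·P_in = 0.887 × 42170 = 37405 W
n_s = 120×60/4 = 1800 rpm; n = 1800×(1−0.0584) = 1695 rpm
ω = 2π×1695/60 = 177.5 rad/s
τ = P_out/ω = 37405/177.5 = 211 N·m

211 N·m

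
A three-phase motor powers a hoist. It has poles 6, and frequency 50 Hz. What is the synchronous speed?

1000 rpm

n_s = 120f/p = 120×50/6 = 1000 rpm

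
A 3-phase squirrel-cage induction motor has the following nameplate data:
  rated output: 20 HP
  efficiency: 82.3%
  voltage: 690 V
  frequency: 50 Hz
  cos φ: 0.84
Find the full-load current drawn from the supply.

P_out = 20 × 746 = 14920 W
P_in = P_out / η = 14920 / 0.823 = 18129 W
I_L = P_in / (√3·V_L·cosφ) = 18129 / (1.732 × 690 × 0.84) = 18.1 A

18.1 A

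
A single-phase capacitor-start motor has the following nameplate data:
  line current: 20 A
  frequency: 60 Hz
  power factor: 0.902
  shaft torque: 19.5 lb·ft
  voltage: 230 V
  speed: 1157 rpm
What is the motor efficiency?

τ = 19.5 lb·ft × 1.356 = 26.44 N·m
ω = 2π × 1157/60 = 121.2 rad/s; P_out = τω = 26.44 × 121.2 = 3205 W
P_in = V·I·cosφ = 230 × 20 × 0.902 = 4149 W
η = P_out / P_in = 3205 / 4149 = 0.772 = 77.2%

77.2 %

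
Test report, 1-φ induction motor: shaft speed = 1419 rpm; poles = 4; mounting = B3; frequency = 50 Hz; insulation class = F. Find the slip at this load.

n_s = 120f/p = 120×50/4 = 1500 rpm
s = (n_s − n)/n_s = (1500 − 1419)/1500 = 0.0540

5.4 %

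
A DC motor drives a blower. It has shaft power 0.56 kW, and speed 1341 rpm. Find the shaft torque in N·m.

3.99 N·m

ω = 2π × 1341/60 = 140.4 rad/s
τ = P/ω = 560/140.4 = 3.99 N·m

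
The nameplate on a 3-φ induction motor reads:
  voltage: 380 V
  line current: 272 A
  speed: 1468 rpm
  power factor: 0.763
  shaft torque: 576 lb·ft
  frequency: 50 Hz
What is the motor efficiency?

τ = 576 lb·ft × 1.356 = 781.1 N·m
ω = 2π × 1468/60 = 153.7 rad/s; P_out = τω = 781.1 × 153.7 = 120055 W
P_in = √3·V_L·I_L·cosφ = 1.732 × 380 × 272 × 0.763 = 136592 W
η = P_out / P_in = 120055 / 136592 = 0.879 = 87.9%

87.9 %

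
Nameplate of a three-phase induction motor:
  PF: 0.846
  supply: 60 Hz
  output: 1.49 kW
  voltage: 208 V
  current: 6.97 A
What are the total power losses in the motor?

634 W

P_in = √3·V·I·cosφ = 1.732×208×6.97×0.846 = 2124 W
P_out = 1490 W
Losses = P_in − P_out = 2124 − 1490 = 634 W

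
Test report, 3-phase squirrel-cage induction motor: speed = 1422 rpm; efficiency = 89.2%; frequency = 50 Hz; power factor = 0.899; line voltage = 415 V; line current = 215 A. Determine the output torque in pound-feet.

P_in = √3·V·I·cosφ = 1.732 × 415 × 215 × 0.899 = 138929 W
P_out = η·P_in = 0.892 × 138929 = 123925 W
n = 1422 rpm
ω = 2π×1422/60 = 148.9 rad/s
τ = P_out/ω = 123925/148.9 = 832.3 N·m
In lb·ft: 832.3/1.356 = 614 lb·ft

614 lb·ft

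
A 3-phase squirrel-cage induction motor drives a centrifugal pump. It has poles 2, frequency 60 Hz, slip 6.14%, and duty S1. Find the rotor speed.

3379 rpm

n_s = 120f/p = 120×60/2 = 3600 rpm
n = n_s(1 − s) = 3600 × (1 − 0.0614) = 3379 rpm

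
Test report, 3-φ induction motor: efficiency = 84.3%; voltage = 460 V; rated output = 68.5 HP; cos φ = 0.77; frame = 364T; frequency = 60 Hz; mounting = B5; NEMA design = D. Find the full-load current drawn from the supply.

98.8 A

P_out = 68.5 × 746 = 51101 W
P_in = P_out / η = 51101 / 0.843 = 60618 W
I_L = P_in / (√3·V_L·cosφ) = 60618 / (1.732 × 460 × 0.77) = 98.8 A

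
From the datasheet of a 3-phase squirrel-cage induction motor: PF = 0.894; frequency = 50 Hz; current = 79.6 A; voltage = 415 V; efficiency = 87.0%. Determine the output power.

44.5 kW

P_in = √3·V·I·cosφ = 1.732 × 415 × 79.6 × 0.894 = 51150 W
P_out = η·P_in = 0.87 × 51150 = 44501 W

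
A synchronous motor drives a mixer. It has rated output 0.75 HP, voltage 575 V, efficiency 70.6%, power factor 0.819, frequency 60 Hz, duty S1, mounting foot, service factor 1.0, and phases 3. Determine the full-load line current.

P_out = 0.75 × 746 = 560 W
P_in = P_out / η = 560 / 0.706 = 793 W
I_L = P_in / (√3·V_L·cosφ) = 793 / (1.732 × 575 × 0.819) = 0.972 A

0.972 A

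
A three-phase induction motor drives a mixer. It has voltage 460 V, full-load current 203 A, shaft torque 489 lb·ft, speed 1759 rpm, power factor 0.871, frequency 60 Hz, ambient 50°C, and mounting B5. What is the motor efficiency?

86.7 %

τ = 489 lb·ft × 1.356 = 663.1 N·m
ω = 2π × 1759/60 = 184.2 rad/s; P_out = τω = 663.1 × 184.2 = 122143 W
P_in = √3·V_L·I_L·cosφ = 1.732 × 460 × 203 × 0.871 = 140870 W
η = P_out / P_in = 122143 / 140870 = 0.867 = 86.7%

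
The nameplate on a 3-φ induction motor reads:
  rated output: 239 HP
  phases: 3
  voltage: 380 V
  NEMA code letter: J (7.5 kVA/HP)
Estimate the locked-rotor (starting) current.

2720 A

S_LR = 7.5 × 239 = 1792.5 kVA
I_LR = S_LR/(√3·V_L) = 1792500/(1.732×380) = 2720 A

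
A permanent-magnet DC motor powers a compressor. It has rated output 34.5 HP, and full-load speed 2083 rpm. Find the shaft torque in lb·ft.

87 lb·ft

P_out = 34.5 × 746 = 25737 W
ω = 2π × 2083/60 = 218.1 rad/s
τ = P_out/ω = 25737/218.1 = 118 N·m
In lb·ft: 118/1.356 = 87 lb·ft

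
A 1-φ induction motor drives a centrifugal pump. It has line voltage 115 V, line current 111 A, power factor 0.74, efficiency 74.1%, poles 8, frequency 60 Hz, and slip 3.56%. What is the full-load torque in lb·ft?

P_in = V·I·cosφ = 115 × 111 × 0.74 = 9446 W
P_out = η·P_in = 0.741 × 9446 = 6999 W
n_s = 120×60/8 = 900 rpm; n = 900×(1−0.0356) = 868 rpm
ω = 2π×868/60 = 90.9 rad/s
τ = P_out/ω = 6999/90.9 = 77 N·m
In lb·ft: 77/1.356 = 56.8 lb·ft

56.8 lb·ft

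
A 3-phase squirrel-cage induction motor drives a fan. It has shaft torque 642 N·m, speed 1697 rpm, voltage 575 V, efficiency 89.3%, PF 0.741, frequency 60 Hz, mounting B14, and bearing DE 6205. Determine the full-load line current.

173 A

ω = 2π×1697/60 = 177.7 rad/s; P_out = τω = 642 × 177.7 = 114083 W
P_in = P_out / η = 114083 / 0.893 = 127753 W
I_L = P_in / (√3·V_L·cosφ) = 127753 / (1.732 × 575 × 0.741) = 173 A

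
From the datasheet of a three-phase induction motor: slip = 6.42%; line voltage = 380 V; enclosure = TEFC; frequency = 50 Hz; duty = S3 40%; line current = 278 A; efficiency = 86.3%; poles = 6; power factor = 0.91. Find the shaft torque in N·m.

1470 N·m

P_in = √3·V·I·cosφ = 1.732 × 380 × 278 × 0.91 = 166501 W
P_out = η·P_in = 0.863 × 166501 = 143690 W
n_s = 120×50/6 = 1000 rpm; n = 1000×(1−0.0642) = 936 rpm
ω = 2π×936/60 = 98.02 rad/s
τ = P_out/ω = 143690/98.02 = 1470 N·m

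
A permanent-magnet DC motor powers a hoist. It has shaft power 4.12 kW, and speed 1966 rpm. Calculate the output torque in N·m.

20 N·m

ω = 2π × 1966/60 = 205.9 rad/s
τ = P/ω = 4120/205.9 = 20 N·m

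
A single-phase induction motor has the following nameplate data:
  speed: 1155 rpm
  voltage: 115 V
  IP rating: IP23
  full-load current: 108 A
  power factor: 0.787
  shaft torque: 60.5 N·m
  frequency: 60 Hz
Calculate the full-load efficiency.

74.9 %

ω = 2π × 1155/60 = 121 rad/s; P_out = τω = 60.5 × 121 = 7321 W
P_in = V·I·cosφ = 115 × 108 × 0.787 = 9775 W
η = P_out / P_in = 7321 / 9775 = 0.749 = 74.9%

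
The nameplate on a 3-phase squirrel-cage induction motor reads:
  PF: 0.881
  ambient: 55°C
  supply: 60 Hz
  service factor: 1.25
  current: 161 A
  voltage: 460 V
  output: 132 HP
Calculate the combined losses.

P_in = √3·V·I·cosφ = 1.732×460×161×0.881 = 113008 W
P_out = 132×746 = 98472 W
Losses = P_in − P_out = 113008 − 98472 = 14536 W

14.5 kW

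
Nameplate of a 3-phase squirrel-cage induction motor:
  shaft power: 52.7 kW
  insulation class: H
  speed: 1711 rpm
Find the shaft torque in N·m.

294 N·m

ω = 2π × 1711/60 = 179.2 rad/s
τ = P/ω = 52700/179.2 = 294 N·m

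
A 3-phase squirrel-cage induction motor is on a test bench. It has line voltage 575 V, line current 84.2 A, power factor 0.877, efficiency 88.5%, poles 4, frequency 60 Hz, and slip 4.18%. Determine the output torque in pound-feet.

P_in = √3·V·I·cosφ = 1.732 × 575 × 84.2 × 0.877 = 73541 W
P_out = η·P_in = 0.885 × 73541 = 65084 W
n_s = 120×60/4 = 1800 rpm; n = 1800×(1−0.0418) = 1725 rpm
ω = 2π×1725/60 = 180.6 rad/s
τ = P_out/ω = 65084/180.6 = 360.4 N·m
In lb·ft: 360.4/1.356 = 266 lb·ft

266 lb·ft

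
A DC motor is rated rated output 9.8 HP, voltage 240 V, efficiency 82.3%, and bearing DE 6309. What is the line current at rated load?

37 A

P_out = 9.8 × 746 = 7311 W
P_in = P_out / η = 7311 / 0.823 = 8883 W
I = P_in / V = 8883 / 240 = 37 A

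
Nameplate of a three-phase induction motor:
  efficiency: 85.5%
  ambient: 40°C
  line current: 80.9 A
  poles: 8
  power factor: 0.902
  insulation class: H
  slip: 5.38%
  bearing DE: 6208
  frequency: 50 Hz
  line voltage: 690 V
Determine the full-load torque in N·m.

P_in = √3·V·I·cosφ = 1.732 × 690 × 80.9 × 0.902 = 87207 W
P_out = η·P_in = 0.855 × 87207 = 74562 W
n_s = 120×50/8 = 750 rpm; n = 750×(1−0.0538) = 710 rpm
ω = 2π×710/60 = 74.35 rad/s
τ = P_out/ω = 74562/74.35 = 1000 N·m

1000 N·m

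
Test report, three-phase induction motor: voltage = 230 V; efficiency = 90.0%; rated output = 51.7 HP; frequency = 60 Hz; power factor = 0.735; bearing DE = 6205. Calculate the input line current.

146 A

P_out = 51.7 × 746 = 38568 W
P_in = P_out / η = 38568 / 0.900 = 42853 W
I_L = P_in / (√3·V_L·cosφ) = 42853 / (1.732 × 230 × 0.735) = 146 A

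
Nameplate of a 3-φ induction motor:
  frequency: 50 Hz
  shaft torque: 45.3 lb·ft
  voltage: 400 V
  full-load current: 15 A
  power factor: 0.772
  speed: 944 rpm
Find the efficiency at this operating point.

75.7 %

τ = 45.3 lb·ft × 1.356 = 61.43 N·m
ω = 2π × 944/60 = 98.86 rad/s; P_out = τω = 61.43 × 98.86 = 6073 W
P_in = √3·V_L·I_L·cosφ = 1.732 × 400 × 15 × 0.772 = 8023 W
η = P_out / P_in = 6073 / 8023 = 0.757 = 75.7%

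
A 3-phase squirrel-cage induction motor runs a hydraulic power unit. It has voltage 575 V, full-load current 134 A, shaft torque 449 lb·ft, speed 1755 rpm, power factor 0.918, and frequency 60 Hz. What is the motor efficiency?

τ = 449 lb·ft × 1.356 = 608.8 N·m
ω = 2π × 1755/60 = 183.8 rad/s; P_out = τω = 608.8 × 183.8 = 111897 W
P_in = √3·V_L·I_L·cosφ = 1.732 × 575 × 134 × 0.918 = 122508 W
η = P_out / P_in = 111897 / 122508 = 0.913 = 91.3%

91.3 %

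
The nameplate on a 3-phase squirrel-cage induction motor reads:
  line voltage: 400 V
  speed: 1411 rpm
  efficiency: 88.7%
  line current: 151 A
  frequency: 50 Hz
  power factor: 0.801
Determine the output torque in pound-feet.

371 lb·ft

P_in = √3·V·I·cosφ = 1.732 × 400 × 151 × 0.801 = 83795 W
P_out = η·P_in = 0.887 × 83795 = 74326 W
n = 1411 rpm
ω = 2π×1411/60 = 147.8 rad/s
τ = P_out/ω = 74326/147.8 = 502.9 N·m
In lb·ft: 502.9/1.356 = 371 lb·ft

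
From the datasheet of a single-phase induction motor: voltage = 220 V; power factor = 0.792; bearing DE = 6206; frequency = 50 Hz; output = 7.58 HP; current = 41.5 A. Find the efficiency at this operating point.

P_out = 7.58 × 746 = 5655 W
P_in = V·I·cosφ = 220 × 41.5 × 0.792 = 7231 W
η = P_out / P_in = 5655 / 7231 = 0.782 = 78.2%

78.2 %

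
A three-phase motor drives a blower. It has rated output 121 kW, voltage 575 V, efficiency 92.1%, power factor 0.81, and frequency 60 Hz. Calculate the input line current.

P_out = 121 kW = 121000 W
P_in = P_out / η = 121000 / 0.921 = 131379 W
I_L = P_in / (√3·V_L·cosφ) = 131379 / (1.732 × 575 × 0.81) = 163 A

163 A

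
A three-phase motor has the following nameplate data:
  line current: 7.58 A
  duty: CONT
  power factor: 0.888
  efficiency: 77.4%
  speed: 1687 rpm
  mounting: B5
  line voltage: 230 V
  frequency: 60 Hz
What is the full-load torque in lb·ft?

P_in = √3·V·I·cosφ = 1.732 × 230 × 7.58 × 0.888 = 2681 W
P_out = η·P_in = 0.774 × 2681 = 2075 W
n = 1687 rpm
ω = 2π×1687/60 = 176.7 rad/s
τ = P_out/ω = 2075/176.7 = 11.74 N·m
In lb·ft: 11.74/1.356 = 8.66 lb·ft

8.66 lb·ft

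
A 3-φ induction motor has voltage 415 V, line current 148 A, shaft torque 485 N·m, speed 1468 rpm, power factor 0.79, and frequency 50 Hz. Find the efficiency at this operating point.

ω = 2π × 1468/60 = 153.7 rad/s; P_out = τω = 485 × 153.7 = 74545 W
P_in = √3·V_L·I_L·cosφ = 1.732 × 415 × 148 × 0.79 = 84040 W
η = P_out / P_in = 74545 / 84040 = 0.887 = 88.7%

88.7 %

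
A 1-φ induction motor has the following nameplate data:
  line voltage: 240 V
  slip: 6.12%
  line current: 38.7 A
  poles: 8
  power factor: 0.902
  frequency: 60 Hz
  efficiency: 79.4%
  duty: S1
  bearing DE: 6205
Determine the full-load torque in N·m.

P_in = V·I·cosφ = 240 × 38.7 × 0.902 = 8378 W
P_out = η·P_in = 0.794 × 8378 = 6652 W
n_s = 120×60/8 = 900 rpm; n = 900×(1−0.0612) = 845 rpm
ω = 2π×845/60 = 88.49 rad/s
τ = P_out/ω = 6652/88.49 = 75.2 N·m

75.2 N·m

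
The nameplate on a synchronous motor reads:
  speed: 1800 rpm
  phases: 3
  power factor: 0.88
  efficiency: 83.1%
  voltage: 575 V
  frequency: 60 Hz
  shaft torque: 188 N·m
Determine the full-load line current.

ω = 2π×1800/60 = 188.5 rad/s; P_out = τω = 188 × 188.5 = 35438 W
P_in = P_out / η = 35438 / 0.831 = 42645 W
I_L = P_in / (√3·V_L·cosφ) = 42645 / (1.732 × 575 × 0.88) = 48.7 A

48.7 A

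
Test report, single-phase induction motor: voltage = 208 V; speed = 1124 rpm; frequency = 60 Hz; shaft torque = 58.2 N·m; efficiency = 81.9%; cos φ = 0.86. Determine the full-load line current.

46.8 A

ω = 2π×1124/60 = 117.7 rad/s; P_out = τω = 58.2 × 117.7 = 6850 W
P_in = P_out / η = 6850 / 0.819 = 8364 W
I = P_in / (V·cosφ) = 8364 / (208 × 0.86) = 46.8 A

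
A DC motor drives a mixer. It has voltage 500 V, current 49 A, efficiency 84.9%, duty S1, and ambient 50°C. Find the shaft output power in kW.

P_in = V·I = 500 × 49 = 24500 W
P_out = η·P_in = 0.849 × 24500 = 20801 W

20.8 kW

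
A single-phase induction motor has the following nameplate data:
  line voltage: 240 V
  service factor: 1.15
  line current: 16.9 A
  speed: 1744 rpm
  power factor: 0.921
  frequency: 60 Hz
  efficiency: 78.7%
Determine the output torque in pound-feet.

11.9 lb·ft

P_in = V·I·cosφ = 240 × 16.9 × 0.921 = 3736 W
P_out = η·P_in = 0.787 × 3736 = 2940 W
n = 1744 rpm
ω = 2π×1744/60 = 182.6 rad/s
τ = P_out/ω = 2940/182.6 = 16.1 N·m
In lb·ft: 16.1/1.356 = 11.9 lb·ft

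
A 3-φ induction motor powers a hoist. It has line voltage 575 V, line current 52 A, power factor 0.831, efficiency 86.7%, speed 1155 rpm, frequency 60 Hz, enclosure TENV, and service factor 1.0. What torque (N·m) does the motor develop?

P_in = √3·V·I·cosφ = 1.732 × 575 × 52 × 0.831 = 43035 W
P_out = η·P_in = 0.867 × 43035 = 37311 W
n = 1155 rpm
ω = 2π×1155/60 = 121 rad/s
τ = P_out/ω = 37311/121 = 308 N·m

308 N·m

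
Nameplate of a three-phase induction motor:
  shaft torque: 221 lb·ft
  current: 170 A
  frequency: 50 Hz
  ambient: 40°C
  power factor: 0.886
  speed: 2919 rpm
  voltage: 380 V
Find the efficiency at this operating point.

92.4 %

τ = 221 lb·ft × 1.356 = 299.7 N·m
ω = 2π × 2919/60 = 305.7 rad/s; P_out = τω = 299.7 × 305.7 = 91618 W
P_in = √3·V_L·I_L·cosφ = 1.732 × 380 × 170 × 0.886 = 99132 W
η = P_out / P_in = 91618 / 99132 = 0.924 = 92.4%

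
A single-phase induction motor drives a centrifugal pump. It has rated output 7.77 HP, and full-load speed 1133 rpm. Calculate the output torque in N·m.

48.9 N·m

P_out = 7.77 × 746 = 5796 W
ω = 2π × 1133/60 = 118.6 rad/s
τ = P_out/ω = 5796/118.6 = 48.9 N·m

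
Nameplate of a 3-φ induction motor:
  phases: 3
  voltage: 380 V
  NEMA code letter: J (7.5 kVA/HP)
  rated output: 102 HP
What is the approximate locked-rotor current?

1160 A

S_LR = 7.5 × 102 = 765 kVA
I_LR = S_LR/(√3·V_L) = 765000/(1.732×380) = 1160 A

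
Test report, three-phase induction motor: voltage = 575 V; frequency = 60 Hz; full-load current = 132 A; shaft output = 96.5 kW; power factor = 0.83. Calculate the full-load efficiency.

P_out = 96.5 kW = 96500 W
P_in = √3·V_L·I_L·cosφ = 1.732 × 575 × 132 × 0.83 = 109111 W
η = P_out / P_in = 96500 / 109111 = 0.884 = 88.4%

88.4 %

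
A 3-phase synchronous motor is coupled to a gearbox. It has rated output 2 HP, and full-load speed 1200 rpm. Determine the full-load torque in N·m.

11.9 N·m

P_out = 2 × 746 = 1492 W
ω = 2π × 1200/60 = 125.7 rad/s
τ = P_out/ω = 1492/125.7 = 11.9 N·m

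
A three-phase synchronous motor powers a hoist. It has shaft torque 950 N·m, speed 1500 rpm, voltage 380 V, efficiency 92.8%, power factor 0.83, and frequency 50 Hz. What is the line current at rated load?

ω = 2π×1500/60 = 157.1 rad/s; P_out = τω = 950 × 157.1 = 149245 W
P_in = P_out / η = 149245 / 0.928 = 160824 W
I_L = P_in / (√3·V_L·cosφ) = 160824 / (1.732 × 380 × 0.83) = 294 A

294 A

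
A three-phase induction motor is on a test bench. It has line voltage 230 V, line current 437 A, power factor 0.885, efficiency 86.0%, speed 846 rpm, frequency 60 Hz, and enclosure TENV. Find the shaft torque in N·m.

1500 N·m

P_in = √3·V·I·cosφ = 1.732 × 230 × 437 × 0.885 = 154064 W
P_out = η·P_in = 0.86 × 154064 = 132495 W
n = 846 rpm
ω = 2π×846/60 = 88.59 rad/s
τ = P_out/ω = 132495/88.59 = 1500 N·m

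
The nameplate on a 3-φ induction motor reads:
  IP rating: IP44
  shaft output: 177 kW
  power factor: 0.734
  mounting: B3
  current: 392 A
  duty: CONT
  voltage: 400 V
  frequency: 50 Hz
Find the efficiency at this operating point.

88.8 %

P_out = 177 kW = 177000 W
P_in = √3·V_L·I_L·cosφ = 1.732 × 400 × 392 × 0.734 = 199338 W
η = P_out / P_in = 177000 / 199338 = 0.888 = 88.8%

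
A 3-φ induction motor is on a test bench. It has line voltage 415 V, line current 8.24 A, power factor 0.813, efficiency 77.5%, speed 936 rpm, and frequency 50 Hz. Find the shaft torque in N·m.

P_in = √3·V·I·cosφ = 1.732 × 415 × 8.24 × 0.813 = 4815 W
P_out = η·P_in = 0.775 × 4815 = 3732 W
n = 936 rpm
ω = 2π×936/60 = 98.02 rad/s
τ = P_out/ω = 3732/98.02 = 38.1 N·m

38.1 N·m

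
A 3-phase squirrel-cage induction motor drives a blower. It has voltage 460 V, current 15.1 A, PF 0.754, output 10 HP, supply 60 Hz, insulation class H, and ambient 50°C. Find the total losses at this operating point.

1610 W

P_in = √3·V·I·cosφ = 1.732×460×15.1×0.754 = 9071 W
P_out = 10×746 = 7460 W
Losses = P_in − P_out = 9071 − 7460 = 1611 W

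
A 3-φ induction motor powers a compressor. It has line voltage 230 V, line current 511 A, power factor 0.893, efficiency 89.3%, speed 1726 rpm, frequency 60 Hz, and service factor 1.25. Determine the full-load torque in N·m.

P_in = √3·V·I·cosφ = 1.732 × 230 × 511 × 0.893 = 181781 W
P_out = η·P_in = 0.893 × 181781 = 162330 W
n = 1726 rpm
ω = 2π×1726/60 = 180.7 rad/s
τ = P_out/ω = 162330/180.7 = 898 N·m

898 N·m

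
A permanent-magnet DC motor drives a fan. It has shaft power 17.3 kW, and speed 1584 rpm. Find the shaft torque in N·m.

ω = 2π × 1584/60 = 165.9 rad/s
τ = P/ω = 17300/165.9 = 104 N·m

104 N·m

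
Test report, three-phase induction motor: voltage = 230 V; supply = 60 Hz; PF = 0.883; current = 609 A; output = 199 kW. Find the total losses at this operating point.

15200 W

P_in = √3·V·I·cosφ = 1.732×230×609×0.883 = 214217 W
P_out = 199000 W
Losses = P_in − P_out = 214217 − 199000 = 15217 W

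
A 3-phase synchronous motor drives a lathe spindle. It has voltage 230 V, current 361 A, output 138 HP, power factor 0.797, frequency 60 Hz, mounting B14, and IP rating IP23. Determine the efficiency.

P_out = 138 × 746 = 102948 W
P_in = √3·V_L·I_L·cosφ = 1.732 × 230 × 361 × 0.797 = 114615 W
η = P_out / P_in = 102948 / 114615 = 0.898 = 89.8%

89.8 %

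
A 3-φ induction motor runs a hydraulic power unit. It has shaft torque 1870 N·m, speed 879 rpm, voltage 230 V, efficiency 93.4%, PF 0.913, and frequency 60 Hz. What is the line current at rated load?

507 A

ω = 2π×879/60 = 92.05 rad/s; P_out = τω = 1870 × 92.05 = 172134 W
P_in = P_out / η = 172134 / 0.934 = 184298 W
I_L = P_in / (√3·V_L·cosφ) = 184298 / (1.732 × 230 × 0.913) = 507 A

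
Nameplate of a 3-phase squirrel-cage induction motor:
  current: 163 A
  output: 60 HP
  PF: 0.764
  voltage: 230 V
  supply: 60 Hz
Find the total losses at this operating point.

4850 W

P_in = √3·V·I·cosφ = 1.732×230×163×0.764 = 49609 W
P_out = 60×746 = 44760 W
Losses = P_in − P_out = 49609 − 44760 = 4849 W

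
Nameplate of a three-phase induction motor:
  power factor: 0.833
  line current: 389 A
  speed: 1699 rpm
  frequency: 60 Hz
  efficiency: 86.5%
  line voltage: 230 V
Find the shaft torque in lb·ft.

463 lb·ft

P_in = √3·V·I·cosφ = 1.732 × 230 × 389 × 0.833 = 129083 W
P_out = η·P_in = 0.865 × 129083 = 111657 W
n = 1699 rpm
ω = 2π×1699/60 = 177.9 rad/s
τ = P_out/ω = 111657/177.9 = 627.6 N·m
In lb·ft: 627.6/1.356 = 463 lb·ft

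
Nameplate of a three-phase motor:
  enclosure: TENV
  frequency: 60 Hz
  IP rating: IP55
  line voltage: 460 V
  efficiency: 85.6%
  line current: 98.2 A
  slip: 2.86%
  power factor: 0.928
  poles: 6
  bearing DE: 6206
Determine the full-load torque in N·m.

P_in = √3·V·I·cosφ = 1.732 × 460 × 98.2 × 0.928 = 72605 W
P_out = η·P_in = 0.856 × 72605 = 62150 W
n_s = 120×60/6 = 1200 rpm; n = 1200×(1−0.0286) = 1166 rpm
ω = 2π×1166/60 = 122.1 rad/s
τ = P_out/ω = 62150/122.1 = 509 N·m

509 N·m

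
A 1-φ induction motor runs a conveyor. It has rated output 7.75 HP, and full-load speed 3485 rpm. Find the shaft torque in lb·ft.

11.7 lb·ft

P_out = 7.75 × 746 = 5782 W
ω = 2π × 3485/60 = 364.9 rad/s
τ = P_out/ω = 5782/364.9 = 15.85 N·m
In lb·ft: 15.85/1.356 = 11.7 lb·ft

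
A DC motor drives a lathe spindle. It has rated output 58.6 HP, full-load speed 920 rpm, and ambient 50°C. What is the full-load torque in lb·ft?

P_out = 58.6 × 746 = 43716 W
ω = 2π × 920/60 = 96.34 rad/s
τ = P_out/ω = 43716/96.34 = 453.8 N·m
In lb·ft: 453.8/1.356 = 335 lb·ft

335 lb·ft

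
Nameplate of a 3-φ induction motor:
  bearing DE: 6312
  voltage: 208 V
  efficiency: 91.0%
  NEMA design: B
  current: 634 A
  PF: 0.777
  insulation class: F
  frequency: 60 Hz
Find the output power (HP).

P_in = √3·V·I·cosφ = 1.732 × 208 × 634 × 0.777 = 177469 W
P_out = η·P_in = 0.91 × 177469 = 161497 W
= 161497/746 = 216 HP

216 HP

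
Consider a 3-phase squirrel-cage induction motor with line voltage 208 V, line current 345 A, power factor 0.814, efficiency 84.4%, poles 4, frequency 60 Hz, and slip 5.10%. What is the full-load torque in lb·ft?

P_in = √3·V·I·cosφ = 1.732 × 208 × 345 × 0.814 = 101171 W
P_out = η·P_in = 0.844 × 101171 = 85388 W
n_s = 120×60/4 = 1800 rpm; n = 1800×(1−0.051) = 1708 rpm
ω = 2π×1708/60 = 178.9 rad/s
τ = P_out/ω = 85388/178.9 = 477.3 N·m
In lb·ft: 477.3/1.356 = 352 lb·ft

352 lb·ft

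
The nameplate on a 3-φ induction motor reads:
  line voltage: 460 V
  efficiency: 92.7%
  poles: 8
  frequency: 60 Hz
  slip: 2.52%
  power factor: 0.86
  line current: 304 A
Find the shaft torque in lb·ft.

P_in = √3·V·I·cosφ = 1.732 × 460 × 304 × 0.86 = 208294 W
P_out = η·P_in = 0.927 × 208294 = 193089 W
n_s = 120×60/8 = 900 rpm; n = 900×(1−0.0252) = 877 rpm
ω = 2π×877/60 = 91.84 rad/s
τ = P_out/ω = 193089/91.84 = 2102 N·m
In lb·ft: 2102/1.356 = 1550 lb·ft

1550 lb·ft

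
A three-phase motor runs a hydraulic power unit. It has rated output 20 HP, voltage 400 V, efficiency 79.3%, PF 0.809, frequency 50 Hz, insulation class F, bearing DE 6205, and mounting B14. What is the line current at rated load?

33.6 A

P_out = 20 × 746 = 14920 W
P_in = P_out / η = 14920 / 0.793 = 18815 W
I_L = P_in / (√3·V_L·cosφ) = 18815 / (1.732 × 400 × 0.809) = 33.6 A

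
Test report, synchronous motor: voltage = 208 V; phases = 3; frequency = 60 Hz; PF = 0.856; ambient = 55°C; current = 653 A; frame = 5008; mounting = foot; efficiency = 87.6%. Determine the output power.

176 kW

P_in = √3·V·I·cosφ = 1.732 × 208 × 653 × 0.856 = 201372 W
P_out = η·P_in = 0.876 × 201372 = 176402 W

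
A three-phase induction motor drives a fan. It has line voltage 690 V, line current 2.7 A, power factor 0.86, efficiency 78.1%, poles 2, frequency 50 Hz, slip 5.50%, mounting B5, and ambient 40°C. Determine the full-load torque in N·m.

P_in = √3·V·I·cosφ = 1.732 × 690 × 2.7 × 0.86 = 2775 W
P_out = η·P_in = 0.781 × 2775 = 2167 W
n_s = 120×50/2 = 3000 rpm; n = 3000×(1−0.055) = 2835 rpm
ω = 2π×2835/60 = 296.9 rad/s
τ = P_out/ω = 2167/296.9 = 7.3 N·m

7.3 N·m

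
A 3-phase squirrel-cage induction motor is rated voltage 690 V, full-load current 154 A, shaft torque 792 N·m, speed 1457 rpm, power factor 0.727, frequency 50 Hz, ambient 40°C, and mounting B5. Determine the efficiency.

ω = 2π × 1457/60 = 152.6 rad/s; P_out = τω = 792 × 152.6 = 120859 W
P_in = √3·V_L·I_L·cosφ = 1.732 × 690 × 154 × 0.727 = 133799 W
η = P_out / P_in = 120859 / 133799 = 0.903 = 90.3%

90.3 %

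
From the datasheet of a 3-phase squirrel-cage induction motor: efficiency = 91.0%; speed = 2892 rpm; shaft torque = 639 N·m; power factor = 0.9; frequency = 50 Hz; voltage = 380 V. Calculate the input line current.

359 A

ω = 2π×2892/60 = 302.8 rad/s; P_out = τω = 639 × 302.8 = 193489 W
P_in = P_out / η = 193489 / 0.910 = 212625 W
I_L = P_in / (√3·V_L·cosφ) = 212625 / (1.732 × 380 × 0.9) = 359 A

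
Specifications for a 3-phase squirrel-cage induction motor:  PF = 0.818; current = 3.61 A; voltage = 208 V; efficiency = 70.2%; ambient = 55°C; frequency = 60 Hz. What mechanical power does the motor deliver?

P_in = √3·V·I·cosφ = 1.732 × 208 × 3.61 × 0.818 = 1064 W
P_out = η·P_in = 0.702 × 1064 = 747 W

0.747 kW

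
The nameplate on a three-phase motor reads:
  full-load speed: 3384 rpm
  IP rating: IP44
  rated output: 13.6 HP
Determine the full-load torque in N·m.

28.6 N·m

P_out = 13.6 × 746 = 10146 W
ω = 2π × 3384/60 = 354.4 rad/s
τ = P_out/ω = 10146/354.4 = 28.6 N·m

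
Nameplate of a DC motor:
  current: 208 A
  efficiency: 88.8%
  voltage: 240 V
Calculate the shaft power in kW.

P_in = V·I = 240 × 208 = 49920 W
P_out = η·P_in = 0.888 × 49920 = 44329 W

44.3 kW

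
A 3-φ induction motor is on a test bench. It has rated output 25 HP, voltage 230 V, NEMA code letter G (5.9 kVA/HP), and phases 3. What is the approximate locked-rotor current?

S_LR = 5.9 × 25 = 147.5 kVA
I_LR = S_LR/(√3·V_L) = 147500/(1.732×230) = 370 A

370 A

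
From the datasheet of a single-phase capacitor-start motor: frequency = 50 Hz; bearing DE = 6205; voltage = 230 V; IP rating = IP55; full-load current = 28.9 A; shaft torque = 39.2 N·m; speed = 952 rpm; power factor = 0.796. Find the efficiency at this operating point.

73.9 %

ω = 2π × 952/60 = 99.69 rad/s; P_out = τω = 39.2 × 99.69 = 3908 W
P_in = V·I·cosφ = 230 × 28.9 × 0.796 = 5291 W
η = P_out / P_in = 3908 / 5291 = 0.739 = 73.9%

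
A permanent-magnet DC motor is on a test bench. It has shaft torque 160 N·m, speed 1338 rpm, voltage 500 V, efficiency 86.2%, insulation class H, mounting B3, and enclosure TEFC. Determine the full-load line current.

52 A

ω = 2π×1338/60 = 140.1 rad/s; P_out = τω = 160 × 140.1 = 22416 W
P_in = P_out / η = 22416 / 0.862 = 26005 W
I = P_in / V = 26005 / 500 = 52 A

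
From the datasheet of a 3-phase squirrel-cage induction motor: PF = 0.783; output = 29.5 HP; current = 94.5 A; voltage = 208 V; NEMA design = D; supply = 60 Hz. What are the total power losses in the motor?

4.65 kW

P_in = √3·V·I·cosφ = 1.732×208×94.5×0.783 = 26657 W
P_out = 29.5×746 = 22007 W
Losses = P_in − P_out = 26657 − 22007 = 4650 W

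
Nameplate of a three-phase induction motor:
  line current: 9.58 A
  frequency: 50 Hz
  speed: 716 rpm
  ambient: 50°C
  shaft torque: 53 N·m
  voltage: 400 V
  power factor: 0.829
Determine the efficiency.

72.2 %

ω = 2π × 716/60 = 74.98 rad/s; P_out = τω = 53 × 74.98 = 3974 W
P_in = √3·V_L·I_L·cosφ = 1.732 × 400 × 9.58 × 0.829 = 5502 W
η = P_out / P_in = 3974 / 5502 = 0.722 = 72.2%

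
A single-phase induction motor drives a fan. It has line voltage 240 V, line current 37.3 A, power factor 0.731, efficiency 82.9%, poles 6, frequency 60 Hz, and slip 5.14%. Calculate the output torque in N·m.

45.5 N·m

P_in = V·I·cosφ = 240 × 37.3 × 0.731 = 6544 W
P_out = η·P_in = 0.829 × 6544 = 5425 W
n_s = 120×60/6 = 1200 rpm; n = 1200×(1−0.0514) = 1138 rpm
ω = 2π×1138/60 = 119.2 rad/s
τ = P_out/ω = 5425/119.2 = 45.5 N·m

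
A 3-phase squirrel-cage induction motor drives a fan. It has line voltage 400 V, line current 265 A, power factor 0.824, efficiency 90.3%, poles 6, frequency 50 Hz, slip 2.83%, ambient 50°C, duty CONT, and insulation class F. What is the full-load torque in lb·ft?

P_in = √3·V·I·cosφ = 1.732 × 400 × 265 × 0.824 = 151280 W
P_out = η·P_in = 0.903 × 151280 = 136606 W
n_s = 120×50/6 = 1000 rpm; n = 1000×(1−0.0283) = 972 rpm
ω = 2π×972/60 = 101.8 rad/s
τ = P_out/ω = 136606/101.8 = 1342 N·m
In lb·ft: 1342/1.356 = 990 lb·ft

990 lb·ft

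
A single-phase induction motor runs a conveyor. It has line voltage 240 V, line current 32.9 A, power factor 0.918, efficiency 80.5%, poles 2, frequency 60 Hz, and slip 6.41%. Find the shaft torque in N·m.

16.5 N·m

P_in = V·I·cosφ = 240 × 32.9 × 0.918 = 7249 W
P_out = η·P_in = 0.805 × 7249 = 5835 W
n_s = 120×60/2 = 3600 rpm; n = 3600×(1−0.0641) = 3369 rpm
ω = 2π×3369/60 = 352.8 rad/s
τ = P_out/ω = 5835/352.8 = 16.5 N·m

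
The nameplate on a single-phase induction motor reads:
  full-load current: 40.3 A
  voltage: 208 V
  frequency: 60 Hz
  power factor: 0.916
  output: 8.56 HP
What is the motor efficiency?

P_out = 8.56 × 746 = 6386 W
P_in = V·I·cosφ = 208 × 40.3 × 0.916 = 7678 W
η = P_out / P_in = 6386 / 7678 = 0.832 = 83.2%

83.2 %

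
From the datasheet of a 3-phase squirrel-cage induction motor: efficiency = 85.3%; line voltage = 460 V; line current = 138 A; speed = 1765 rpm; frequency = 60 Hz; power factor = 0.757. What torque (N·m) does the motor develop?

384 N·m

P_in = √3·V·I·cosφ = 1.732 × 460 × 138 × 0.757 = 83230 W
P_out = η·P_in = 0.853 × 83230 = 70995 W
n = 1765 rpm
ω = 2π×1765/60 = 184.8 rad/s
τ = P_out/ω = 70995/184.8 = 384 N·m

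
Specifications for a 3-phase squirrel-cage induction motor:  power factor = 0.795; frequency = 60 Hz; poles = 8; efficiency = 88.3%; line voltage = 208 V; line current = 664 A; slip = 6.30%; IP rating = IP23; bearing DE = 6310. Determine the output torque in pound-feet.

1400 lb·ft

P_in = √3·V·I·cosφ = 1.732 × 208 × 664 × 0.795 = 190172 W
P_out = η·P_in = 0.883 × 190172 = 167922 W
n_s = 120×60/8 = 900 rpm; n = 900×(1−0.063) = 843 rpm
ω = 2π×843/60 = 88.28 rad/s
τ = P_out/ω = 167922/88.28 = 1902 N·m
In lb·ft: 1902/1.356 = 1400 lb·ft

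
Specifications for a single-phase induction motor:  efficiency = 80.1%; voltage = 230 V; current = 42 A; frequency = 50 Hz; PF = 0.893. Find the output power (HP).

P_in = V·I·cosφ = 230 × 42 × 0.893 = 8626 W
P_out = η·P_in = 0.801 × 8626 = 6909 W
= 6909/746 = 9.26 HP

9.26 HP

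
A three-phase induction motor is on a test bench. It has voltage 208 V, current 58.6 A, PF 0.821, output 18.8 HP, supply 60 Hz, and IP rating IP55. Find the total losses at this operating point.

3.31 kW

P_in = √3·V·I·cosφ = 1.732×208×58.6×0.821 = 17332 W
P_out = 18.8×746 = 14025 W
Losses = P_in − P_out = 17332 − 14025 = 3307 W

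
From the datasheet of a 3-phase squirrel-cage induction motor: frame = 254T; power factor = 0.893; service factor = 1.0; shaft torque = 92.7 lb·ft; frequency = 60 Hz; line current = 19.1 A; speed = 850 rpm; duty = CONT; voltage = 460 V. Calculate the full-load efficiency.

τ = 92.7 lb·ft × 1.356 = 125.7 N·m
ω = 2π × 850/60 = 89.01 rad/s; P_out = τω = 125.7 × 89.01 = 11189 W
P_in = √3·V_L·I_L·cosφ = 1.732 × 460 × 19.1 × 0.893 = 13589 W
η = P_out / P_in = 11189 / 13589 = 0.823 = 82.3%

82.3 %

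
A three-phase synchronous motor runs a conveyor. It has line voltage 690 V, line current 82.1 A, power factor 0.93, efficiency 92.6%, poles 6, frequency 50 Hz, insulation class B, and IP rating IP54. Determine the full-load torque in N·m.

P_in = √3·V·I·cosφ = 1.732 × 690 × 82.1 × 0.93 = 91248 W
P_out = η·P_in = 0.926 × 91248 = 84496 W
n = n_s = 120×50/6 = 1000 rpm (synchronous)
ω = 2π×1000/60 = 104.7 rad/s
τ = P_out/ω = 84496/104.7 = 807 N·m

807 N·m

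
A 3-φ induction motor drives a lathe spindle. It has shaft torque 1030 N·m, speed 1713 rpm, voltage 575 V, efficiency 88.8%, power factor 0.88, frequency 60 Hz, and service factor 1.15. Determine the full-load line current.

237 A

ω = 2π×1713/60 = 179.4 rad/s; P_out = τω = 1030 × 179.4 = 184782 W
P_in = P_out / η = 184782 / 0.888 = 208088 W
I_L = P_in / (√3·V_L·cosφ) = 208088 / (1.732 × 575 × 0.88) = 237 A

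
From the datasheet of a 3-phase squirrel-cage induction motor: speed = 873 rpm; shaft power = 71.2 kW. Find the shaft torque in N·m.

779 N·m

ω = 2π × 873/60 = 91.42 rad/s
τ = P/ω = 71200/91.42 = 779 N·m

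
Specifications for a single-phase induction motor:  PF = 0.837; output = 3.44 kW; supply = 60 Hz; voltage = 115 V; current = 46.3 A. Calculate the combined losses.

P_in = V·I·cosφ = 115×46.3×0.837 = 4457 W
P_out = 3440 W
Losses = P_in − P_out = 4457 − 3440 = 1017 W

1020 W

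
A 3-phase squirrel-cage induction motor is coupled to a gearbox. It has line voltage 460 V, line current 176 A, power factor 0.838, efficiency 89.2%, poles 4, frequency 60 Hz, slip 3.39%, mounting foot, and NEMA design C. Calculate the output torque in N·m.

576 N·m

P_in = √3·V·I·cosφ = 1.732 × 460 × 176 × 0.838 = 117507 W
P_out = η·P_in = 0.892 × 117507 = 104816 W
n_s = 120×60/4 = 1800 rpm; n = 1800×(1−0.0339) = 1739 rpm
ω = 2π×1739/60 = 182.1 rad/s
τ = P_out/ω = 104816/182.1 = 576 N·m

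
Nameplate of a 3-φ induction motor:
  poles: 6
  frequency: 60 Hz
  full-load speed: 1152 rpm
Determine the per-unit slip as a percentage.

n_s = 120f/p = 120×60/6 = 1200 rpm
s = (n_s − n)/n_s = (1200 − 1152)/1200 = 0.0400

4.00 %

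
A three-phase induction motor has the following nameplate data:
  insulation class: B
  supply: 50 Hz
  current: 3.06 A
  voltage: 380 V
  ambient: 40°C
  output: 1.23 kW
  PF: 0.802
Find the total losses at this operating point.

P_in = √3·V·I·cosφ = 1.732×380×3.06×0.802 = 1615 W
P_out = 1230 W
Losses = P_in − P_out = 1615 − 1230 = 385 W

385 W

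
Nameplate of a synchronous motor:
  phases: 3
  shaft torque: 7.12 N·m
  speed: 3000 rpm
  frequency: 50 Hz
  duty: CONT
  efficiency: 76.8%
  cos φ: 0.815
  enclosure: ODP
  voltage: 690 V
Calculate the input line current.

2.99 A

ω = 2π×3000/60 = 314.2 rad/s; P_out = τω = 7.12 × 314.2 = 2237 W
P_in = P_out / η = 2237 / 0.768 = 2913 W
I_L = P_in / (√3·V_L·cosφ) = 2913 / (1.732 × 690 × 0.815) = 2.99 A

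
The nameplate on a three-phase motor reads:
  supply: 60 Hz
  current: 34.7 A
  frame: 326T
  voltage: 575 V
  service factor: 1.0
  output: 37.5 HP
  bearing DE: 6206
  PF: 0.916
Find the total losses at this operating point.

P_in = √3·V·I·cosφ = 1.732×575×34.7×0.916 = 31655 W
P_out = 37.5×746 = 27975 W
Losses = P_in − P_out = 31655 − 27975 = 3680 W

3.68 kW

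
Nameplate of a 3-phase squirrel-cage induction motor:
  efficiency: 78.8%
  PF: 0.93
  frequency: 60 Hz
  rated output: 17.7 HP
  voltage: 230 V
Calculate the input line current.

45.2 A

P_out = 17.7 × 746 = 13204 W
P_in = P_out / η = 13204 / 0.788 = 16756 W
I_L = P_in / (√3·V_L·cosφ) = 16756 / (1.732 × 230 × 0.93) = 45.2 A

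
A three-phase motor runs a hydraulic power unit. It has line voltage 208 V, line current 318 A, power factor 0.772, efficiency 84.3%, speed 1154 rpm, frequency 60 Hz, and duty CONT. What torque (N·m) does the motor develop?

P_in = √3·V·I·cosφ = 1.732 × 208 × 318 × 0.772 = 88441 W
P_out = η·P_in = 0.843 × 88441 = 74556 W
n = 1154 rpm
ω = 2π×1154/60 = 120.8 rad/s
τ = P_out/ω = 74556/120.8 = 617 N·m

617 N·m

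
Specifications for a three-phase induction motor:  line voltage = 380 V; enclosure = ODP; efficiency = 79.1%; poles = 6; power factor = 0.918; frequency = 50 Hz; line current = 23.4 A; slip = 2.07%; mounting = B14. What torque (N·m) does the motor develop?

109 N·m

P_in = √3·V·I·cosφ = 1.732 × 380 × 23.4 × 0.918 = 14138 W
P_out = η·P_in = 0.791 × 14138 = 11183 W
n_s = 120×50/6 = 1000 rpm; n = 1000×(1−0.0207) = 979 rpm
ω = 2π×979/60 = 102.5 rad/s
τ = P_out/ω = 11183/102.5 = 109 N·m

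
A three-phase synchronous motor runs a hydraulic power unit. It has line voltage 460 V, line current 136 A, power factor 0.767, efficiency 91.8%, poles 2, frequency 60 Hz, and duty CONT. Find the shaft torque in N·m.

P_in = √3·V·I·cosφ = 1.732 × 460 × 136 × 0.767 = 83107 W
P_out = η·P_in = 0.918 × 83107 = 76292 W
n = n_s = 120×60/2 = 3600 rpm (synchronous)
ω = 2π×3600/60 = 377 rad/s
τ = P_out/ω = 76292/377 = 202 N·m

202 N·m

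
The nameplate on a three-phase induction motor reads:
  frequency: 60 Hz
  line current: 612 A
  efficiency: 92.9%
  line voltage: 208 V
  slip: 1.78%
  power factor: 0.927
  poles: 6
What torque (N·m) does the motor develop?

P_in = √3·V·I·cosφ = 1.732 × 208 × 612 × 0.927 = 204382 W
P_out = η·P_in = 0.929 × 204382 = 189871 W
n_s = 120×60/6 = 1200 rpm; n = 1200×(1−0.0178) = 1179 rpm
ω = 2π×1179/60 = 123.5 rad/s
τ = P_out/ω = 189871/123.5 = 1540 N·m

1540 N·m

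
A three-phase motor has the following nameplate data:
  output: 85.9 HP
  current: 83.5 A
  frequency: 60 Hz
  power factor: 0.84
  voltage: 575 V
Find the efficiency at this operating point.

91.7 %

P_out = 85.9 × 746 = 64081 W
P_in = √3·V_L·I_L·cosφ = 1.732 × 575 × 83.5 × 0.84 = 69852 W
η = P_out / P_in = 64081 / 69852 = 0.917 = 91.7%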